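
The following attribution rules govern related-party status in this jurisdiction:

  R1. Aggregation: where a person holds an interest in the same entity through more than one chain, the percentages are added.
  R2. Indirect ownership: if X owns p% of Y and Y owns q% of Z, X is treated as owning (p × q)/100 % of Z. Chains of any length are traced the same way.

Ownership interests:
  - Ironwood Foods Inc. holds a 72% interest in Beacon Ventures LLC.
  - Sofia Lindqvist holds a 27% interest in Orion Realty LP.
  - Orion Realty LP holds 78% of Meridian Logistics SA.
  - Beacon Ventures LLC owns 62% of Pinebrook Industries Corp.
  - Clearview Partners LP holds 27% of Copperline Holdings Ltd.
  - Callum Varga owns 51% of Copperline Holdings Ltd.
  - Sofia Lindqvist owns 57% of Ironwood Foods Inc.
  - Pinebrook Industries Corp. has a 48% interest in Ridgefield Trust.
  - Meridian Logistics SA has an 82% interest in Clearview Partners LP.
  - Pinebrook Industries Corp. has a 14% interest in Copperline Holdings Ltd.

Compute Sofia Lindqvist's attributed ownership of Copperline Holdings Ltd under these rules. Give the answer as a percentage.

Chain via Orion Realty LP → Meridian Logistics SA → Clearview Partners LP (R2): 27% × 78% × 82% × 27% = 4.662684% of Copperline Holdings Ltd.
Chain via Ironwood Foods Inc. → Beacon Ventures LLC → Pinebrook Industries Corp. (R2): 57% × 72% × 62% × 14% = 3.562272% of Copperline Holdings Ltd.
Aggregating (R1): 4.662684% + 3.562272% = 8.224956%.

8.224956%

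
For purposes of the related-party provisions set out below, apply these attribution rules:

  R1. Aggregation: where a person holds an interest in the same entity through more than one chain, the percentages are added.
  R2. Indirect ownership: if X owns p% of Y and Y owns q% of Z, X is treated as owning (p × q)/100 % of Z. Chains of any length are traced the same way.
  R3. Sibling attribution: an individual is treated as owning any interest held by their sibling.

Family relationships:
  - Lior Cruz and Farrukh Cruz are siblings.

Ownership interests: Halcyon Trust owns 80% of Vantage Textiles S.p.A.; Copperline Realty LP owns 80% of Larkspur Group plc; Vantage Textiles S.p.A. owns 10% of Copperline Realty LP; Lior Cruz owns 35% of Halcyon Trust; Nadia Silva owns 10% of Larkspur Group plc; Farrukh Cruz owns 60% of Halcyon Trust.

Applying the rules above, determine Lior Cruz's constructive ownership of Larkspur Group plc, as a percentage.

By sibling attribution (R3), Lior Cruz is treated as also owning Farrukh Cruz's interest in Halcyon Trust, giving 35% + 60% = 95%.
Chain via Halcyon Trust → Vantage Textiles S.p.A. → Copperline Realty LP (R2): 95% × 80% × 10% × 80% = 6.08% of Larkspur Group plc.

6.08%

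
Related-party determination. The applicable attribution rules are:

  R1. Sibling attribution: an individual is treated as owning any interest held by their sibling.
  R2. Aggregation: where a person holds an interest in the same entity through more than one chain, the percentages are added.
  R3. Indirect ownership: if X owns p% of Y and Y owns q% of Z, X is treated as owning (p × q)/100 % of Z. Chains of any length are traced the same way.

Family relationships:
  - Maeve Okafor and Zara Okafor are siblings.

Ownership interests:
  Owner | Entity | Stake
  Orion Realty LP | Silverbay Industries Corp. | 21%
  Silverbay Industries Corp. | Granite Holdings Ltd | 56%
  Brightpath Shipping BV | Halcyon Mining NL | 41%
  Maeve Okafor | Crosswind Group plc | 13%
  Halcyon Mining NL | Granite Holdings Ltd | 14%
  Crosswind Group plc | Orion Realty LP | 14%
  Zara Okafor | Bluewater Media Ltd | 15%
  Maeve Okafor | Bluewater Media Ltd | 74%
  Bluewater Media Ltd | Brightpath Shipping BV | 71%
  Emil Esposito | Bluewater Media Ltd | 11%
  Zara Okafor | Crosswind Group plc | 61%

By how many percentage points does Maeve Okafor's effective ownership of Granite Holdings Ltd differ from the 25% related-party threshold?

By sibling attribution (R1), Maeve Okafor is treated as also owning Zara Okafor's interest in Bluewater Media Ltd, giving 74% + 15% = 89%.
By sibling attribution (R1), Maeve Okafor is treated as also owning Zara Okafor's interest in Crosswind Group plc, giving 13% + 61% = 74%.
Chain via Bluewater Media Ltd → Brightpath Shipping BV → Halcyon Mining NL (R3): 89% × 71% × 41% × 14% = 3.627106% of Granite Holdings Ltd.
Chain via Crosswind Group plc → Orion Realty LP → Silverbay Industries Corp. (R3): 74% × 14% × 21% × 56% = 1.218336% of Granite Holdings Ltd.
Aggregating (R2): 3.627106% + 1.218336% = 4.845442%.
4.845442% falls short of the 25% threshold by 20.154558 percentage points.

20.154558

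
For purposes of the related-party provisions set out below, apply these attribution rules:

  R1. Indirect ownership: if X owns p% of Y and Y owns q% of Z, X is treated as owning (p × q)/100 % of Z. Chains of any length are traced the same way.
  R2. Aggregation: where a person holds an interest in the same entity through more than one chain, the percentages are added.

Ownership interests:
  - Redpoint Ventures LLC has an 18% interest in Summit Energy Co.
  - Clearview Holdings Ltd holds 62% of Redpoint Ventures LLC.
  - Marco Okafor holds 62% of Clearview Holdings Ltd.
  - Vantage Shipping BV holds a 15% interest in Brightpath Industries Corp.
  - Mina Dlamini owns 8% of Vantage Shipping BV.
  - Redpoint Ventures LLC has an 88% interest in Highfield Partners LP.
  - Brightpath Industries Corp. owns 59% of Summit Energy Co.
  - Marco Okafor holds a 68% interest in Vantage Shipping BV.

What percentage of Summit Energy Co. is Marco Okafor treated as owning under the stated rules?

Chain via Vantage Shipping BV → Brightpath Industries Corp. (R1): 68% × 15% × 59% = 6.018% of Summit Energy Co.
Chain via Clearview Holdings Ltd → Redpoint Ventures LLC (R1): 62% × 62% × 18% = 6.9192% of Summit Energy Co.
Aggregating (R2): 6.018% + 6.9192% = 12.9372%.

12.9372%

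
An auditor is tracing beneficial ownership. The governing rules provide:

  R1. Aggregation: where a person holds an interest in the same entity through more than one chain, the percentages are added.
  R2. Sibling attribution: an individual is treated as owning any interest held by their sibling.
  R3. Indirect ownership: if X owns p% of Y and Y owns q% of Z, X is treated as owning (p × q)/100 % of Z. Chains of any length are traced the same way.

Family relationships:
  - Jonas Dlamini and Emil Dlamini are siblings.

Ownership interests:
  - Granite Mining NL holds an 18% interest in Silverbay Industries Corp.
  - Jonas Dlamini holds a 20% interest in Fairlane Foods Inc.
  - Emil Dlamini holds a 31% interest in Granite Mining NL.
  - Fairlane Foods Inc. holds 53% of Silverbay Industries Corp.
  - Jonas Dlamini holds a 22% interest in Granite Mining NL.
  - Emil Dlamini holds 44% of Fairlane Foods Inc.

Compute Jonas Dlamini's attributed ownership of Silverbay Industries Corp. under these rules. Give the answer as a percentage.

43.46%

By sibling attribution (R2), Jonas Dlamini is treated as also owning Emil Dlamini's interest in Granite Mining NL, giving 22% + 31% = 53%.
By sibling attribution (R2), Jonas Dlamini is treated as also owning Emil Dlamini's interest in Fairlane Foods Inc, giving 20% + 44% = 64%.
Chain via Granite Mining NL (R3): 53% × 18% = 9.54% of Silverbay Industries Corp.
Chain via Fairlane Foods Inc. (R3): 64% × 53% = 33.92% of Silverbay Industries Corp.
Aggregating (R1): 9.54% + 33.92% = 43.46%.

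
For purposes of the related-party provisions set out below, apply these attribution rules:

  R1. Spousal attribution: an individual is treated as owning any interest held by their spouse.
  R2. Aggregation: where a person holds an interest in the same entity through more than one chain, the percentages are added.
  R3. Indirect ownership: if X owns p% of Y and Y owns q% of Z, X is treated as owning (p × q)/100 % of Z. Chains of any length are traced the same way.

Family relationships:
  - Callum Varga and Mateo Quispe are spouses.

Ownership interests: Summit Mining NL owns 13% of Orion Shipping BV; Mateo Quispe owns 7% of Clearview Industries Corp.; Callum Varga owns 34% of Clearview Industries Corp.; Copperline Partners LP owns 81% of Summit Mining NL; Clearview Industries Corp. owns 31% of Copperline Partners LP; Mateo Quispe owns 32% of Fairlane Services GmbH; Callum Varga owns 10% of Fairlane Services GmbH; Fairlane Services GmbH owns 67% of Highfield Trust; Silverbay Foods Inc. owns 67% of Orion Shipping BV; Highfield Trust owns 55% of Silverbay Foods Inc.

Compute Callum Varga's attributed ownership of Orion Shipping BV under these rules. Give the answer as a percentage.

By spousal attribution (R1), Callum Varga is treated as also owning Mateo Quispe's interest in Clearview Industries Corp, giving 34% + 7% = 41%.
By spousal attribution (R1), Callum Varga is treated as also owning Mateo Quispe's interest in Fairlane Services GmbH, giving 10% + 32% = 42%.
Chain via Clearview Industries Corp. → Copperline Partners LP → Summit Mining NL (R3): 41% × 31% × 81% × 13% = 1.338363% of Orion Shipping BV.
Chain via Fairlane Services GmbH → Highfield Trust → Silverbay Foods Inc. (R3): 42% × 67% × 55% × 67% = 10.36959% of Orion Shipping BV.
Aggregating (R2): 1.338363% + 10.36959% = 11.707953%.

11.707953%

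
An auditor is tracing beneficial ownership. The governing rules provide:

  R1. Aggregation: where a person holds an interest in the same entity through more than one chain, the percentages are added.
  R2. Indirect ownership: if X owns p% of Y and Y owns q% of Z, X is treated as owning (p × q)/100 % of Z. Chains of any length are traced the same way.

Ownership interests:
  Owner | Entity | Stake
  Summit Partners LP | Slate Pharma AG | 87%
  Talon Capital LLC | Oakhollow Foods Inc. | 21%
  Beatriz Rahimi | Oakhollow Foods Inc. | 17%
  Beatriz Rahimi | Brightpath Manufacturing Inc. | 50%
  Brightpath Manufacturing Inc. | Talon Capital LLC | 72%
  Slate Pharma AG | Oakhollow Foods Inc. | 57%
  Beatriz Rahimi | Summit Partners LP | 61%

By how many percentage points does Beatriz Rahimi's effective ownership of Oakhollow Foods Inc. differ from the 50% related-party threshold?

4.8099

Chain via Summit Partners LP → Slate Pharma AG (R2): 61% × 87% × 57% = 30.2499% of Oakhollow Foods Inc.
Chain via Brightpath Manufacturing Inc. → Talon Capital LLC (R2): 50% × 72% × 21% = 7.56% of Oakhollow Foods Inc.
Direct interest in Oakhollow Foods Inc: 17%.
Aggregating (R1): 30.2499% + 7.56% + 17% = 54.8099%.
54.8099% exceeds the 50% threshold by 4.8099 percentage points.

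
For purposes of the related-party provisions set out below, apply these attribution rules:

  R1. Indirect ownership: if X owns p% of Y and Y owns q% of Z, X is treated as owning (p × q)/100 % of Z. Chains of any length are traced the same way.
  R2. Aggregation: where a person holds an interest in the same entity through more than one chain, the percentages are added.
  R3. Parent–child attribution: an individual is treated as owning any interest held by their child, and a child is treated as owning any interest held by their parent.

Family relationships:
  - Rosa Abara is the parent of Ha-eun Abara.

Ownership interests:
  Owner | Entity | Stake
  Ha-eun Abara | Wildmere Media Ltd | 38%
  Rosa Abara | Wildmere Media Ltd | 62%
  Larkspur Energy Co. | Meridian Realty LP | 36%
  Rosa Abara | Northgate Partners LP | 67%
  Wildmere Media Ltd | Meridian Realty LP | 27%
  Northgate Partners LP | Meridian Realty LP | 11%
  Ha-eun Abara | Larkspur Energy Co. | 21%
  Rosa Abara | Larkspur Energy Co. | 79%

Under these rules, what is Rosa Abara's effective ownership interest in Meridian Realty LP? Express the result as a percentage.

70.37%

By parent–child attribution (R3), Rosa Abara is treated as also owning Ha-eun Abara's interest in Larkspur Energy Co, giving 79% + 21% = 100%.
By parent–child attribution (R3), Rosa Abara is treated as also owning Ha-eun Abara's interest in Wildmere Media Ltd, giving 62% + 38% = 100%.
Chain via Larkspur Energy Co. (R1): 100% × 36% = 36% of Meridian Realty LP.
Chain via Wildmere Media Ltd (R1): 100% × 27% = 27% of Meridian Realty LP.
Chain via Northgate Partners LP (R1): 67% × 11% = 7.37% of Meridian Realty LP.
Aggregating (R2): 36% + 27% + 7.37% = 70.37%.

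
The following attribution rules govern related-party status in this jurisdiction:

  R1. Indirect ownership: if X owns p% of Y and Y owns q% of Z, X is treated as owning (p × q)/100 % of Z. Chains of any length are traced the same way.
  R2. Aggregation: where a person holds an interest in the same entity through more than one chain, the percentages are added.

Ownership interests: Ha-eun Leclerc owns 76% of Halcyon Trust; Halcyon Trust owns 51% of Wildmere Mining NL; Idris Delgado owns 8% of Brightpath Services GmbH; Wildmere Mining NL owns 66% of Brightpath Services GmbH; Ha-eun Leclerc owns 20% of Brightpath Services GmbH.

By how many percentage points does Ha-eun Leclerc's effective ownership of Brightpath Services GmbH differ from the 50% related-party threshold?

Chain via Halcyon Trust → Wildmere Mining NL (R1): 76% × 51% × 66% = 25.5816% of Brightpath Services GmbH.
Direct interest in Brightpath Services GmbH: 20%.
Aggregating (R2): 25.5816% + 20% = 45.5816%.
45.5816% falls short of the 50% threshold by 4.4184 percentage points.

4.4184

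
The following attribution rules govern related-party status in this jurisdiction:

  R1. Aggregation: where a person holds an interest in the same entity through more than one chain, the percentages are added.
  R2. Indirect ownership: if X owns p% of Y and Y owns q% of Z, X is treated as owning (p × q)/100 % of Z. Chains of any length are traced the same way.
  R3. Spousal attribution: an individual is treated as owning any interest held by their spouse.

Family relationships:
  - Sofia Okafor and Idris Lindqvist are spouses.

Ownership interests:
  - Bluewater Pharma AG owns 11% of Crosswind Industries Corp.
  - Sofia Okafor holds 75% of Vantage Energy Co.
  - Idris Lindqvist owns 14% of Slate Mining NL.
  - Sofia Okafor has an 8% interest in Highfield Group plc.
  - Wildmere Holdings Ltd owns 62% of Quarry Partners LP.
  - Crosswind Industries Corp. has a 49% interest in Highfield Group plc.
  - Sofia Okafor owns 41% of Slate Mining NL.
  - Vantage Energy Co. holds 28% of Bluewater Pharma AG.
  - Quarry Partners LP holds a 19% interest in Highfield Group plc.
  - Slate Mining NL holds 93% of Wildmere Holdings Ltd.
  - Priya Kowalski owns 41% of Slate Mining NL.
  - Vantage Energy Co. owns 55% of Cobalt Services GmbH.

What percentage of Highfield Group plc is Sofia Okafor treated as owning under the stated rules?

By spousal attribution (R3), Sofia Okafor is treated as also owning Idris Lindqvist's interest in Slate Mining NL, giving 41% + 14% = 55%.
Chain via Slate Mining NL → Wildmere Holdings Ltd → Quarry Partners LP (R2): 55% × 93% × 62% × 19% = 6.02547% of Highfield Group plc.
Chain via Vantage Energy Co. → Bluewater Pharma AG → Crosswind Industries Corp. (R2): 75% × 28% × 11% × 49% = 1.1319% of Highfield Group plc.
Direct interest in Highfield Group plc: 8%.
Aggregating (R1): 6.02547% + 1.1319% + 8% = 15.15737%.

15.15737%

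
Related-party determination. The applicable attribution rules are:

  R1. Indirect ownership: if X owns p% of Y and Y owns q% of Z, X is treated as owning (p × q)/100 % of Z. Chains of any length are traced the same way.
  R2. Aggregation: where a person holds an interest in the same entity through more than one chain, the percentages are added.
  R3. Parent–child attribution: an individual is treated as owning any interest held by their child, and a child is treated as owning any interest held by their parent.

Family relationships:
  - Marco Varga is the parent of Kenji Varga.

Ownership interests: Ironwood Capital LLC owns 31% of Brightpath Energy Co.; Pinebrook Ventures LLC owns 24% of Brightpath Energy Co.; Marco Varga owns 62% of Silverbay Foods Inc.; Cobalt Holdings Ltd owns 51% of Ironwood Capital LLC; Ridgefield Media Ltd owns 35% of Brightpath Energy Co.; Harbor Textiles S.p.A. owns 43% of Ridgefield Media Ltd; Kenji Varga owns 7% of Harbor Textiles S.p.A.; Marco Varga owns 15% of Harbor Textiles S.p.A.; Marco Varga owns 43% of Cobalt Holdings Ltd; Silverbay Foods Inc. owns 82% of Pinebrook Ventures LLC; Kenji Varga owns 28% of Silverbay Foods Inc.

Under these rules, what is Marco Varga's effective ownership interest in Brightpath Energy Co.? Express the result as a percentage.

By parent–child attribution (R3), Marco Varga is treated as also owning Kenji Varga's interest in Silverbay Foods Inc, giving 62% + 28% = 90%.
By parent–child attribution (R3), Marco Varga is treated as also owning Kenji Varga's interest in Harbor Textiles S.p.A, giving 15% + 7% = 22%.
Chain via Cobalt Holdings Ltd → Ironwood Capital LLC (R1): 43% × 51% × 31% = 6.7983% of Brightpath Energy Co.
Chain via Silverbay Foods Inc. → Pinebrook Ventures LLC (R1): 90% × 82% × 24% = 17.712% of Brightpath Energy Co.
Chain via Harbor Textiles S.p.A. → Ridgefield Media Ltd (R1): 22% × 43% × 35% = 3.311% of Brightpath Energy Co.
Aggregating (R2): 6.7983% + 17.712% + 3.311% = 27.8213%.

27.8213%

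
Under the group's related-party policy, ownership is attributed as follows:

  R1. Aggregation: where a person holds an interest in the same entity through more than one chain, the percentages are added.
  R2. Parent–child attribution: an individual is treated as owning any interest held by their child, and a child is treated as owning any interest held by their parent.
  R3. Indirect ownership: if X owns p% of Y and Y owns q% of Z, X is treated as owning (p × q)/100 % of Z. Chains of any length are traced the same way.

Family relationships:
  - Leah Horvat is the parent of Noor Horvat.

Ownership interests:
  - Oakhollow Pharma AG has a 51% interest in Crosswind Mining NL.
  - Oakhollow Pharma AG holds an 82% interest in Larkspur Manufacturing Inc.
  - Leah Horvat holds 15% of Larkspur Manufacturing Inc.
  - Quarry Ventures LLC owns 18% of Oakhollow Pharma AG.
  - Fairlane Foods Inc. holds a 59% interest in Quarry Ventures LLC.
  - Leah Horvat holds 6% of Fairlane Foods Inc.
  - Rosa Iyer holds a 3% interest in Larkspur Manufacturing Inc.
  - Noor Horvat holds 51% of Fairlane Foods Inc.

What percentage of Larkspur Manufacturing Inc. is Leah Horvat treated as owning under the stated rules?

19.963788%

By parent–child attribution (R2), Leah Horvat is treated as also owning Noor Horvat's interest in Fairlane Foods Inc, giving 6% + 51% = 57%.
Chain via Fairlane Foods Inc. → Quarry Ventures LLC → Oakhollow Pharma AG (R3): 57% × 59% × 18% × 82% = 4.963788% of Larkspur Manufacturing Inc.
Direct interest in Larkspur Manufacturing Inc: 15%.
Aggregating (R1): 4.963788% + 15% = 19.963788%.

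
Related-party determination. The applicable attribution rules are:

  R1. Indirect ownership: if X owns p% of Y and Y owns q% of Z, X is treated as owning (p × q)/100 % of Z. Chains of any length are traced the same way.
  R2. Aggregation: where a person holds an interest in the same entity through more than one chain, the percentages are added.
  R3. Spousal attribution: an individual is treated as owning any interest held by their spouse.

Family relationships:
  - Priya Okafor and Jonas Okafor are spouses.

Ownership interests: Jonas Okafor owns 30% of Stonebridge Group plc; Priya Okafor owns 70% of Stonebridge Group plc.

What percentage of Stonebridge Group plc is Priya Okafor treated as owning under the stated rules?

By spousal attribution (R3), Priya Okafor is treated as also owning Jonas Okafor's interest in Stonebridge Group plc, giving 70% + 30% = 100%.
Direct interest in Stonebridge Group plc: 100%.

100%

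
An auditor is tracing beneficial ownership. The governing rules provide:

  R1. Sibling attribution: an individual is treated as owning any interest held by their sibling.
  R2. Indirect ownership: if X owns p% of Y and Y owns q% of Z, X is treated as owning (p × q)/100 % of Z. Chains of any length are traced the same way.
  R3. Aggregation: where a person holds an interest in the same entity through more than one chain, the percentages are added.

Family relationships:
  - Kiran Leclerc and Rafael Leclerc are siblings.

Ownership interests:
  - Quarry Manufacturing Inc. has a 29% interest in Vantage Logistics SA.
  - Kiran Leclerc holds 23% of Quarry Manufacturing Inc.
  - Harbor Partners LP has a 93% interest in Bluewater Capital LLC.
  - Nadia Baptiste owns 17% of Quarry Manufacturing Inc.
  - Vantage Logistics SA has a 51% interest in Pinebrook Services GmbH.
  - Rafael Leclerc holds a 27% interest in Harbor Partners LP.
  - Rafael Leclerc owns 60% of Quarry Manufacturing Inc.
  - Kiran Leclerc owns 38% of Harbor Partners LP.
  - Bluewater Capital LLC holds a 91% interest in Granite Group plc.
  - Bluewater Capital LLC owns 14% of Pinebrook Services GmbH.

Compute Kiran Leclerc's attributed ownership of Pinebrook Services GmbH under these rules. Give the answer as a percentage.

By sibling attribution (R1), Kiran Leclerc is treated as also owning Rafael Leclerc's interest in Harbor Partners LP, giving 38% + 27% = 65%.
By sibling attribution (R1), Kiran Leclerc is treated as also owning Rafael Leclerc's interest in Quarry Manufacturing Inc, giving 23% + 60% = 83%.
Chain via Harbor Partners LP → Bluewater Capital LLC (R2): 65% × 93% × 14% = 8.463% of Pinebrook Services GmbH.
Chain via Quarry Manufacturing Inc. → Vantage Logistics SA (R2): 83% × 29% × 51% = 12.2757% of Pinebrook Services GmbH.
Aggregating (R3): 8.463% + 12.2757% = 20.7387%.

20.7387%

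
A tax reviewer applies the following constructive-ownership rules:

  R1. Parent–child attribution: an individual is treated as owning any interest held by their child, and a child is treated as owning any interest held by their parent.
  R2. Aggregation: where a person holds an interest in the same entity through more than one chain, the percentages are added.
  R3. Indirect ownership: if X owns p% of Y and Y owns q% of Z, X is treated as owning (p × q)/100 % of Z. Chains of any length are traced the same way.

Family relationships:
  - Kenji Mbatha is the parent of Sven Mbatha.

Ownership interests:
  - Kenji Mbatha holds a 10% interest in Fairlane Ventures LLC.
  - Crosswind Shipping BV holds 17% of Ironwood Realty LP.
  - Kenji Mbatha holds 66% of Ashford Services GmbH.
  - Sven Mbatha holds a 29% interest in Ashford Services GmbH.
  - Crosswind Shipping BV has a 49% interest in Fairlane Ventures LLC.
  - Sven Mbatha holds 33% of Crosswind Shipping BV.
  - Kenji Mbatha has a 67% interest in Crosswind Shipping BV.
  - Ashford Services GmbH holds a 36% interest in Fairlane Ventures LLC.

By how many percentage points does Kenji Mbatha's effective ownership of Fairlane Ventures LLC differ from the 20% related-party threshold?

73.2

By parent–child attribution (R1), Kenji Mbatha is treated as also owning Sven Mbatha's interest in Ashford Services GmbH, giving 66% + 29% = 95%.
By parent–child attribution (R1), Kenji Mbatha is treated as also owning Sven Mbatha's interest in Crosswind Shipping BV, giving 67% + 33% = 100%.
Chain via Ashford Services GmbH (R3): 95% × 36% = 34.2% of Fairlane Ventures LLC.
Chain via Crosswind Shipping BV (R3): 100% × 49% = 49% of Fairlane Ventures LLC.
Direct interest in Fairlane Ventures LLC: 10%.
Aggregating (R2): 34.2% + 49% + 10% = 93.2%.
93.2% exceeds the 20% threshold by 73.2 percentage points.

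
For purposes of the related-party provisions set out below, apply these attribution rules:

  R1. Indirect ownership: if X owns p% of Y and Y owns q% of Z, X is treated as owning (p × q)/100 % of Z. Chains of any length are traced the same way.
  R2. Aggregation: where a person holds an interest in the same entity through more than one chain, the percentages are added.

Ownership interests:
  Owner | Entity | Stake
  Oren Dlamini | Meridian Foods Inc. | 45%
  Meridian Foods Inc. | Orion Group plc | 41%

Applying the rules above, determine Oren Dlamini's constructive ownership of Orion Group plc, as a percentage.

Chain via Meridian Foods Inc. (R1): 45% × 41% = 18.45% of Orion Group plc.

18.45%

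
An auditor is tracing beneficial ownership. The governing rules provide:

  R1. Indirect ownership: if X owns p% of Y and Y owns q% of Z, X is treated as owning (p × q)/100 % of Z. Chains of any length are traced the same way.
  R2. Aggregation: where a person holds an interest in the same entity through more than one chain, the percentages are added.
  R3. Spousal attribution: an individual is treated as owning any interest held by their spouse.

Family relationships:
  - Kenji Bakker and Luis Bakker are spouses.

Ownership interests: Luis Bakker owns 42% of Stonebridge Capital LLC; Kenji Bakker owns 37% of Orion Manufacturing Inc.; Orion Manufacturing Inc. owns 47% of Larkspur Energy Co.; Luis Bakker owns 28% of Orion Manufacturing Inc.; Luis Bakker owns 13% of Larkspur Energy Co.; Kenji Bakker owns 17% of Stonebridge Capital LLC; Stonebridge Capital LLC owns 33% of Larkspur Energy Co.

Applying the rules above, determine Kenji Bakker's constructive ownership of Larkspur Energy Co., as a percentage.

63.02%

By spousal attribution (R3), Kenji Bakker is treated as also owning Luis Bakker's interest in Orion Manufacturing Inc, giving 37% + 28% = 65%.
By spousal attribution (R3), Kenji Bakker is treated as also owning Luis Bakker's interest in Stonebridge Capital LLC, giving 17% + 42% = 59%.
By spousal attribution (R3), Kenji Bakker is treated as owning Luis Bakker's 13% interest in Larkspur Energy Co.
Chain via Orion Manufacturing Inc. (R1): 65% × 47% = 30.55% of Larkspur Energy Co.
Chain via Stonebridge Capital LLC (R1): 59% × 33% = 19.47% of Larkspur Energy Co.
Direct interest in Larkspur Energy Co: 13%.
Aggregating (R2): 30.55% + 19.47% + 13% = 63.02%.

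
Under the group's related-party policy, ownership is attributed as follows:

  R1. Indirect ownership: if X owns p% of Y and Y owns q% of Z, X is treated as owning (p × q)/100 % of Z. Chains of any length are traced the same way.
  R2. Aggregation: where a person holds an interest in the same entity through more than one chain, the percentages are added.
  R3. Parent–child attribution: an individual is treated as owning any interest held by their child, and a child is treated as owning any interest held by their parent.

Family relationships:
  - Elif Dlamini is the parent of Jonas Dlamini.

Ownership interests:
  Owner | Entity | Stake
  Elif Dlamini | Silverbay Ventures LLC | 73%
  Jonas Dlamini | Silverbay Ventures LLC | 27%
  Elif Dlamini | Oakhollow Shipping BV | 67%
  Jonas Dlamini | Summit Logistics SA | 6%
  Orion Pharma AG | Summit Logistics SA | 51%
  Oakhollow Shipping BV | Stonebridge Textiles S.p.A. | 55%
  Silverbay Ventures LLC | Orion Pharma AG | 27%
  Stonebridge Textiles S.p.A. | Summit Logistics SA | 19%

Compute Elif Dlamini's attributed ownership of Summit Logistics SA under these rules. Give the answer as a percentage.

By parent–child attribution (R3), Elif Dlamini is treated as also owning Jonas Dlamini's interest in Silverbay Ventures LLC, giving 73% + 27% = 100%.
By parent–child attribution (R3), Elif Dlamini is treated as owning Jonas Dlamini's 6% interest in Summit Logistics SA.
Chain via Oakhollow Shipping BV → Stonebridge Textiles S.p.A. (R1): 67% × 55% × 19% = 7.0015% of Summit Logistics SA.
Chain via Silverbay Ventures LLC → Orion Pharma AG (R1): 100% × 27% × 51% = 13.77% of Summit Logistics SA.
Direct interest in Summit Logistics SA: 6%.
Aggregating (R2): 7.0015% + 13.77% + 6% = 26.7715%.

26.7715%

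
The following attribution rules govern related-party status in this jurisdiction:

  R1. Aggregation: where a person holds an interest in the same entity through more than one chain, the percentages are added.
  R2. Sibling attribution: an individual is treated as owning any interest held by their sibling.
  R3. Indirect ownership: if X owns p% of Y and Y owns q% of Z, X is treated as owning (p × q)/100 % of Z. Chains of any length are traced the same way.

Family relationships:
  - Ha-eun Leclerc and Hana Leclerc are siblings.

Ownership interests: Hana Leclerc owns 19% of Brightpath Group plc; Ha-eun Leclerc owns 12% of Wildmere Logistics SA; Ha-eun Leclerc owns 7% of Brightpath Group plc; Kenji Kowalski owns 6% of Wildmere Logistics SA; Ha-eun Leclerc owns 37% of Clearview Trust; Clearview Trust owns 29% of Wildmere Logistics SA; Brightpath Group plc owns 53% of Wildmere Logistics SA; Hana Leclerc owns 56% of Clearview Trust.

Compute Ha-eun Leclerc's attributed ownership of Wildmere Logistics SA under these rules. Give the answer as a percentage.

By sibling attribution (R2), Ha-eun Leclerc is treated as also owning Hana Leclerc's interest in Clearview Trust, giving 37% + 56% = 93%.
By sibling attribution (R2), Ha-eun Leclerc is treated as also owning Hana Leclerc's interest in Brightpath Group plc, giving 7% + 19% = 26%.
Chain via Clearview Trust (R3): 93% × 29% = 26.97% of Wildmere Logistics SA.
Chain via Brightpath Group plc (R3): 26% × 53% = 13.78% of Wildmere Logistics SA.
Direct interest in Wildmere Logistics SA: 12%.
Aggregating (R1): 26.97% + 13.78% + 12% = 52.75%.

52.75%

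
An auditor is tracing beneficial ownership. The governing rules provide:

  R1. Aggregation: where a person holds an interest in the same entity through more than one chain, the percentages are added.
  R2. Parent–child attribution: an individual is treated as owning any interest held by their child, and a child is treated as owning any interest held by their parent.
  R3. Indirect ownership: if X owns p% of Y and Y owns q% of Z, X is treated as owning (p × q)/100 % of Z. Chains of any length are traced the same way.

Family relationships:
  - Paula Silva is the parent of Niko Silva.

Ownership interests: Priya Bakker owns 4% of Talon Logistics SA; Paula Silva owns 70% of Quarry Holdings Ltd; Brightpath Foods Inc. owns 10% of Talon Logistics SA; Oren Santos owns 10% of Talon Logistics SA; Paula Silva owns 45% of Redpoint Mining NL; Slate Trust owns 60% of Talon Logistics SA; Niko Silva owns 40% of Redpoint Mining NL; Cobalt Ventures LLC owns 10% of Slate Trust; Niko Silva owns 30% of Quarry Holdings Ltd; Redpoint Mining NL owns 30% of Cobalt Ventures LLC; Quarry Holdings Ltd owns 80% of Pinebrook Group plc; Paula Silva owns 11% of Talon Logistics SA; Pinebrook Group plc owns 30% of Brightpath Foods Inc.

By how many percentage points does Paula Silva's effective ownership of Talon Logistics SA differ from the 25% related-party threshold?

10.07

By parent–child attribution (R2), Paula Silva is treated as also owning Niko Silva's interest in Quarry Holdings Ltd, giving 70% + 30% = 100%.
By parent–child attribution (R2), Paula Silva is treated as also owning Niko Silva's interest in Redpoint Mining NL, giving 45% + 40% = 85%.
Chain via Quarry Holdings Ltd → Pinebrook Group plc → Brightpath Foods Inc. (R3): 100% × 80% × 30% × 10% = 2.4% of Talon Logistics SA.
Chain via Redpoint Mining NL → Cobalt Ventures LLC → Slate Trust (R3): 85% × 30% × 10% × 60% = 1.53% of Talon Logistics SA.
Direct interest in Talon Logistics SA: 11%.
Aggregating (R1): 2.4% + 1.53% + 11% = 14.93%.
14.93% falls short of the 25% threshold by 10.07 percentage points.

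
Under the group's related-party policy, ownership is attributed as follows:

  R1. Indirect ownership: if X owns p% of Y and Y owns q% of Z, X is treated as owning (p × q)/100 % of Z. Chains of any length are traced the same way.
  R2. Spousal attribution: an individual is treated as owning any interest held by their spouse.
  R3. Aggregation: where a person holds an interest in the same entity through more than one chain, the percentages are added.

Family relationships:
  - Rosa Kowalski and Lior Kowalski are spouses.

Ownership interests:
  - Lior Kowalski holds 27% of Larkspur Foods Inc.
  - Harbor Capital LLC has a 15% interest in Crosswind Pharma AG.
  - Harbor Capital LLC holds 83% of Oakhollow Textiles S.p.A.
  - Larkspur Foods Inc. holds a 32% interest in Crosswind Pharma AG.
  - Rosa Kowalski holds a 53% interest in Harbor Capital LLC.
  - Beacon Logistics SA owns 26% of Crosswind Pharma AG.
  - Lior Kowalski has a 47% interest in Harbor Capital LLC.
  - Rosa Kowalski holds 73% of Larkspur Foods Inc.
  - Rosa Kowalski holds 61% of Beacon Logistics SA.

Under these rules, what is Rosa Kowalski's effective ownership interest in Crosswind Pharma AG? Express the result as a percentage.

62.86%

By spousal attribution (R2), Rosa Kowalski is treated as also owning Lior Kowalski's interest in Harbor Capital LLC, giving 53% + 47% = 100%.
By spousal attribution (R2), Rosa Kowalski is treated as also owning Lior Kowalski's interest in Larkspur Foods Inc, giving 73% + 27% = 100%.
Chain via Harbor Capital LLC (R1): 100% × 15% = 15% of Crosswind Pharma AG.
Chain via Beacon Logistics SA (R1): 61% × 26% = 15.86% of Crosswind Pharma AG.
Chain via Larkspur Foods Inc. (R1): 100% × 32% = 32% of Crosswind Pharma AG.
Aggregating (R3): 15% + 15.86% + 32% = 62.86%.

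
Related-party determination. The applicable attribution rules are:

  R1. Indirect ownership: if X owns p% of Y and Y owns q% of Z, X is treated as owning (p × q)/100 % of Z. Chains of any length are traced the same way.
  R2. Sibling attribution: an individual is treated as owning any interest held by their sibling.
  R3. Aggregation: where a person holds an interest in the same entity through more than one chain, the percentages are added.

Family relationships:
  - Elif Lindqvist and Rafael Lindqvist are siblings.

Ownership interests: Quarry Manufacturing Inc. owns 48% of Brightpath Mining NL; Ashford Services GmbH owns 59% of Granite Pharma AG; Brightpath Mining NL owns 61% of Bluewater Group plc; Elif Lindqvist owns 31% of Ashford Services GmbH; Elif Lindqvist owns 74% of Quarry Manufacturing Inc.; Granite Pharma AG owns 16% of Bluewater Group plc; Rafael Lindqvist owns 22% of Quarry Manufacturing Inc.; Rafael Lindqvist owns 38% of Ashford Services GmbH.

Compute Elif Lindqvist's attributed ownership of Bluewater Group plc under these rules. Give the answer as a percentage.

34.6224%

By sibling attribution (R2), Elif Lindqvist is treated as also owning Rafael Lindqvist's interest in Ashford Services GmbH, giving 31% + 38% = 69%.
By sibling attribution (R2), Elif Lindqvist is treated as also owning Rafael Lindqvist's interest in Quarry Manufacturing Inc, giving 74% + 22% = 96%.
Chain via Ashford Services GmbH → Granite Pharma AG (R1): 69% × 59% × 16% = 6.5136% of Bluewater Group plc.
Chain via Quarry Manufacturing Inc. → Brightpath Mining NL (R1): 96% × 48% × 61% = 28.1088% of Bluewater Group plc.
Aggregating (R3): 6.5136% + 28.1088% = 34.6224%.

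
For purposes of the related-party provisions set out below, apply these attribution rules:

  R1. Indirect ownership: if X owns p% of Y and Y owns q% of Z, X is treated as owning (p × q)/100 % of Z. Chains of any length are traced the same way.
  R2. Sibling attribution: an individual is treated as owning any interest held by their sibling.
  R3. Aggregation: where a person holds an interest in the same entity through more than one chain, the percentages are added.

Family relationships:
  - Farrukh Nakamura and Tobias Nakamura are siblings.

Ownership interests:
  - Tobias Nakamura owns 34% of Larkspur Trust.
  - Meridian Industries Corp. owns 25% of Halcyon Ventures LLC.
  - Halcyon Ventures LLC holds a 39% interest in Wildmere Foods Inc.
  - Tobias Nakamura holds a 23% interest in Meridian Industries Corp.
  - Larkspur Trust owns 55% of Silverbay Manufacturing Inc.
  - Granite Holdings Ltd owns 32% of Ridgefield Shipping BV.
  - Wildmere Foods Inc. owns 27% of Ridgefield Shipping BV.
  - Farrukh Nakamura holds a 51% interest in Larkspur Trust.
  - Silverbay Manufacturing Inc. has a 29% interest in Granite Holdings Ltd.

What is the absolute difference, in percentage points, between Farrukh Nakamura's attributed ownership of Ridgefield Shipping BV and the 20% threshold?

By sibling attribution (R2), Farrukh Nakamura is treated as also owning Tobias Nakamura's interest in Larkspur Trust, giving 51% + 34% = 85%.
By sibling attribution (R2), Farrukh Nakamura is treated as owning Tobias Nakamura's 23% interest in Meridian Industries Corp.
Chain via Larkspur Trust → Silverbay Manufacturing Inc. → Granite Holdings Ltd (R1): 85% × 55% × 29% × 32% = 4.3384% of Ridgefield Shipping BV.
Chain via Meridian Industries Corp. → Halcyon Ventures LLC → Wildmere Foods Inc. (R1): 23% × 25% × 39% × 27% = 0.605475% of Ridgefield Shipping BV.
Aggregating (R3): 4.3384% + 0.605475% = 4.943875%.
4.943875% falls short of the 20% threshold by 15.056125 percentage points.

15.056125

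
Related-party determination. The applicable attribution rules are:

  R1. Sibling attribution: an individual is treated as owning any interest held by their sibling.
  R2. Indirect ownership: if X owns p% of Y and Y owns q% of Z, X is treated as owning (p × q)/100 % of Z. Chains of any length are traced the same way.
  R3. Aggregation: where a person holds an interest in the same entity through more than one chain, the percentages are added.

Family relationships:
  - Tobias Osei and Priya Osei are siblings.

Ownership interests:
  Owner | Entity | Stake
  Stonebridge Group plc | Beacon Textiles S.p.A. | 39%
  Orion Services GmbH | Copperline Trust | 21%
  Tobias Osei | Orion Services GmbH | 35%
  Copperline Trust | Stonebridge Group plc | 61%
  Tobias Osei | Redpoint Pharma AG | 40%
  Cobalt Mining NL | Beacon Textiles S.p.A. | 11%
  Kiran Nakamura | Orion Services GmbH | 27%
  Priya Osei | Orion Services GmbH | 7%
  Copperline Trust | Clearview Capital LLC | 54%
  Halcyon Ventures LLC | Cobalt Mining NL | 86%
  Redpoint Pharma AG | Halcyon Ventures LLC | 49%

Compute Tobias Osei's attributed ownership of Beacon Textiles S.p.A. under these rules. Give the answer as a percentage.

By sibling attribution (R1), Tobias Osei is treated as also owning Priya Osei's interest in Orion Services GmbH, giving 35% + 7% = 42%.
Chain via Orion Services GmbH → Copperline Trust → Stonebridge Group plc (R2): 42% × 21% × 61% × 39% = 2.098278% of Beacon Textiles S.p.A.
Chain via Redpoint Pharma AG → Halcyon Ventures LLC → Cobalt Mining NL (R2): 40% × 49% × 86% × 11% = 1.85416% of Beacon Textiles S.p.A.
Aggregating (R3): 2.098278% + 1.85416% = 3.952438%.

3.952438%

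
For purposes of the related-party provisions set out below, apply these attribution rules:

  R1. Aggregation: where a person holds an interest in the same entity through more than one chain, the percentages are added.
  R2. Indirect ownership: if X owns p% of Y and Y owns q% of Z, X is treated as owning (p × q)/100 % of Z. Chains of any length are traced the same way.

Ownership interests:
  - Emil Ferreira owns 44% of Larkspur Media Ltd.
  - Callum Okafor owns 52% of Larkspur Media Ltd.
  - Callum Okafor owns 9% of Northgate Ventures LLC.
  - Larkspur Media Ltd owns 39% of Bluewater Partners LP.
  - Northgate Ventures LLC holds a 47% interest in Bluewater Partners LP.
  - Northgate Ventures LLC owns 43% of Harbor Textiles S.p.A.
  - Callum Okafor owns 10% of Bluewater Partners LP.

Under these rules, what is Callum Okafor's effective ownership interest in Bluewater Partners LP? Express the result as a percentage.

34.51%

Chain via Larkspur Media Ltd (R2): 52% × 39% = 20.28% of Bluewater Partners LP.
Chain via Northgate Ventures LLC (R2): 9% × 47% = 4.23% of Bluewater Partners LP.
Direct interest in Bluewater Partners LP: 10%.
Aggregating (R1): 20.28% + 4.23% + 10% = 34.51%.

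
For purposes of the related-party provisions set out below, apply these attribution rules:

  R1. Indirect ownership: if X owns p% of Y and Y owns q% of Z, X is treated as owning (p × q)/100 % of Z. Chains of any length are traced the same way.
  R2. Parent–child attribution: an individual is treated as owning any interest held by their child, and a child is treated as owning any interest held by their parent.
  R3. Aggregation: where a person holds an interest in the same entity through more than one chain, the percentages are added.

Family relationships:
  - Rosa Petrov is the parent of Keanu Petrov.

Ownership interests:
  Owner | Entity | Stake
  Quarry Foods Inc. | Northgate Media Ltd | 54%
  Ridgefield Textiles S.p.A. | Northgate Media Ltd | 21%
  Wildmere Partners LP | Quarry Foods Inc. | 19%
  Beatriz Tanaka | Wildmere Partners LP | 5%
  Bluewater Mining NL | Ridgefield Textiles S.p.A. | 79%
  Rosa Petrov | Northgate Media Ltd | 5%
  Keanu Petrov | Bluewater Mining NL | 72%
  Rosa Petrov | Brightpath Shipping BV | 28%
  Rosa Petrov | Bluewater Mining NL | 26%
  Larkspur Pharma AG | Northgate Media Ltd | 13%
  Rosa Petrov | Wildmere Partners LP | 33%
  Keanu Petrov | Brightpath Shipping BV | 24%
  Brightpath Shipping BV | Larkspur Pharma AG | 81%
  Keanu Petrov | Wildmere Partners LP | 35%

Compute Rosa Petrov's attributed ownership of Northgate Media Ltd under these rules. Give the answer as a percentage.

33.7106%

By parent–child attribution (R2), Rosa Petrov is treated as also owning Keanu Petrov's interest in Wildmere Partners LP, giving 33% + 35% = 68%.
By parent–child attribution (R2), Rosa Petrov is treated as also owning Keanu Petrov's interest in Bluewater Mining NL, giving 26% + 72% = 98%.
By parent–child attribution (R2), Rosa Petrov is treated as also owning Keanu Petrov's interest in Brightpath Shipping BV, giving 28% + 24% = 52%.
Chain via Wildmere Partners LP → Quarry Foods Inc. (R1): 68% × 19% × 54% = 6.9768% of Northgate Media Ltd.
Chain via Bluewater Mining NL → Ridgefield Textiles S.p.A. (R1): 98% × 79% × 21% = 16.2582% of Northgate Media Ltd.
Chain via Brightpath Shipping BV → Larkspur Pharma AG (R1): 52% × 81% × 13% = 5.4756% of Northgate Media Ltd.
Direct interest in Northgate Media Ltd: 5%.
Aggregating (R3): 6.9768% + 16.2582% + 5.4756% + 5% = 33.7106%.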